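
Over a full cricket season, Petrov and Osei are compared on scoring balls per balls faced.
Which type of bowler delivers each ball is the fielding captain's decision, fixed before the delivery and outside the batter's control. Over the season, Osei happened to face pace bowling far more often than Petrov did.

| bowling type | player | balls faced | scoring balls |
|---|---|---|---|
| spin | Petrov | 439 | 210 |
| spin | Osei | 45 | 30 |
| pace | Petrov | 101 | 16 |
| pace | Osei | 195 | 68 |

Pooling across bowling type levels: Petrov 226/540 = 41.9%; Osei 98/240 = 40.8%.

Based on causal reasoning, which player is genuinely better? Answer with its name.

The stratified and pooled comparisons disagree (Osei wins within each bowling type; Petrov wins overall), so the answer turns on the causal role of bowling type.
Bowling type differs across players for reasons unrelated to any effect of the player itself, and it separately predicts the outcome — a classic confounder. We must compare within bowling type levels.
Within each level — spin: 47.8% vs 66.7%; pace: 15.8% vs 34.9% — Osei is higher every time.

Osei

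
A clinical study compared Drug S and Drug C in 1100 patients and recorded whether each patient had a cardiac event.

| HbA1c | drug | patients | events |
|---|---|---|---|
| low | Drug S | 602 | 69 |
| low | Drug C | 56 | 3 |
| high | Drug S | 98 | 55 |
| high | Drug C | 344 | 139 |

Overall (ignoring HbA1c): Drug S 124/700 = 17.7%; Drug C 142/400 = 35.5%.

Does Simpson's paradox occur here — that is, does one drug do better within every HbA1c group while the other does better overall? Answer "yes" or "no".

Within each HbA1c level (low 11.5% vs 5.4%; high 56.1% vs 40.4%), Drug C has the lower rate every time. Pooled: 17.7% vs 35.5% — Drug S has the lower rate overall. The two comparisons disagree.

yes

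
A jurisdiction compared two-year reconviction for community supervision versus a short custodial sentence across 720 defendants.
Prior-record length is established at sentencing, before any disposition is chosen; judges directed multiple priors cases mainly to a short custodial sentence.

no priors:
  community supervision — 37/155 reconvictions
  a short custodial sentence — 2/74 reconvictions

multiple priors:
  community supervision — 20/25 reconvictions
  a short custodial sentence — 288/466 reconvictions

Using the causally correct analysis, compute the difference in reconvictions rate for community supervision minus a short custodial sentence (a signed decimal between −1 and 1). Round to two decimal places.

+0.19

Within every prior-record length level a short custodial sentence has the lower rate, yet pooled community supervision does — Simpson's reversal.
Prior-record length differs across dispositions for reasons unrelated to any effect of the disposition itself, and it separately predicts the outcome — a classic confounder. We must compare within prior-record length levels.
Adjusting over the population distribution of prior-record length: 0.318·(0.239−0.027) + 0.682·(0.800−0.618) = +0.191.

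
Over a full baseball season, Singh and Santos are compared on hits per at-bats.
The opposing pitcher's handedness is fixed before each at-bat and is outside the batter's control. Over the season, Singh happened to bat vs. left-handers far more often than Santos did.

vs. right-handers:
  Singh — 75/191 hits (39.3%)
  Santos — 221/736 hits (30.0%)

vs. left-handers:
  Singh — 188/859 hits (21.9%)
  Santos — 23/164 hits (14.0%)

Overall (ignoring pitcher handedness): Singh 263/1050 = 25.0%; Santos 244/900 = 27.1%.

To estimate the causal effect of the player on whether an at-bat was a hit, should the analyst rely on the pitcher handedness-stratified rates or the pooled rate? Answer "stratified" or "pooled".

stratified

Singh is higher inside every pitcher handedness stratum but Santos is higher in aggregate. Whether to stratify depends on how pitcher handedness relates to the player.
Here pitcher handedness is a common cause — it drives both which player a case falls under and the outcome. The crude comparison mixes populations; the stratum-specific rates are the causally relevant ones.
Within each level — vs. right-handers: 39.3% vs 30.0%; vs. left-handers: 21.9% vs 14.0% — Singh is higher every time.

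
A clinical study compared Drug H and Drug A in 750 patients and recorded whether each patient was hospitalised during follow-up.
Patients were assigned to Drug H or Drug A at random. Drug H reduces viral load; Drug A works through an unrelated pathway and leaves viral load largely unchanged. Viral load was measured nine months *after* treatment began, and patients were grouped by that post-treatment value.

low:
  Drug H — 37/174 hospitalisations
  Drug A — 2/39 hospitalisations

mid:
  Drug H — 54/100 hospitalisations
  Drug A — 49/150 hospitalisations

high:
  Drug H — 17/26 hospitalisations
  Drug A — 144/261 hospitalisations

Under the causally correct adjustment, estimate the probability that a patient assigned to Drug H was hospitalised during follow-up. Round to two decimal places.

The stratified and pooled comparisons disagree (Drug A wins within each viral load; Drug H wins overall), so the answer turns on the causal role of viral load.
Viral load is recorded after the drug and is itself shifted by it — it sits on the causal path from drug to outcome. Conditioning on a mediator would strip out part of the effect we want; the pooled comparison gives the total causal effect.
So P(outcome | do(Drug H)) is just the pooled rate for Drug H: 108/300 = 0.360.

0.36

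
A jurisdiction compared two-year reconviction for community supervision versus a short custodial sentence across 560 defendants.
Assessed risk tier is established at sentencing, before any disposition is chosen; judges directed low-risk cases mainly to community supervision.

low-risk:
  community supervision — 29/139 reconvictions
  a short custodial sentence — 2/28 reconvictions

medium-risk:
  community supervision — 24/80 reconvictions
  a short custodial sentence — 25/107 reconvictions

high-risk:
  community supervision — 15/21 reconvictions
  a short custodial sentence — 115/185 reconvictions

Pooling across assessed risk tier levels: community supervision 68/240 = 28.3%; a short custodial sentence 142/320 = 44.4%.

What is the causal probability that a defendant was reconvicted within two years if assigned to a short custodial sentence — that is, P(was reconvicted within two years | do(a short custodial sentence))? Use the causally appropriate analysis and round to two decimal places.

Within every assessed risk tier level a short custodial sentence has the lower rate, yet pooled community supervision does — Simpson's reversal.
Assessed risk tier satisfies the back-door criterion: it is not a descendant of the disposition, and it blocks the spurious path from disposition to outcome. Adjusting for it (i.e., using the within-assessed risk tier rates) gives the causal effect.
Standardising a short custodial sentence to the population assessed risk tier mix: 0.298·2/28 + 0.334·25/107 + 0.368·115/185 = 0.328.

0.33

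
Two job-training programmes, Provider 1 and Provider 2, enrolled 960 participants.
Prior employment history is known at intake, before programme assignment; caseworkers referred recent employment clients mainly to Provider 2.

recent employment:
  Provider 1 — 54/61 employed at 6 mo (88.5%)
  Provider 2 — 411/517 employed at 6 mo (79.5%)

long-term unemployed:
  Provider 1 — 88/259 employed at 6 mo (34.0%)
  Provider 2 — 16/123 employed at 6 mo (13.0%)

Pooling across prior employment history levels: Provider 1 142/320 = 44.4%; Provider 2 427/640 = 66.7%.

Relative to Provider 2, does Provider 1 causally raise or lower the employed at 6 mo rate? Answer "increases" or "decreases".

The prior employment history-specific comparison favours Provider 1 throughout, but the pooled figures favour Provider 2. The question is whether to condition on prior employment history.
Nothing the programme does changes prior employment history; the imbalance is an allocation artefact. With prior employment history also predicting the outcome, the pooled figure is confounded, and the within-stratum comparison is the causal one.
Within each level — recent employment: 88.5% vs 79.5%; long-term unemployed: 34.0% vs 13.0% — Provider 1 is higher every time.

increases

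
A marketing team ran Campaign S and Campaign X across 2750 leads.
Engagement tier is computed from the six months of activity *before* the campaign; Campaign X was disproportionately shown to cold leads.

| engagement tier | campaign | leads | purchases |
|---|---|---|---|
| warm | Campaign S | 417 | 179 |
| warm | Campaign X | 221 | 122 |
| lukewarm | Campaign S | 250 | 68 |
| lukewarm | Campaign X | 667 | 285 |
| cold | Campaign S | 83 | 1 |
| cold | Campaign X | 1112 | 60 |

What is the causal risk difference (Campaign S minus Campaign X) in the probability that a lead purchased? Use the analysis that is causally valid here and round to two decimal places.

-0.10

The engagement tier-specific comparison favours Campaign X throughout, but the pooled figures favour Campaign S. The question is whether to condition on engagement tier.
Since engagement tier is a pre-existing factor (not a product of the campaign) and it affects the outcome on its own, it is a confounder. The stratified rates, not the pooled rate, identify the causal effect.
Adjusting over the population distribution of engagement tier: 0.232·(0.429−0.552) + 0.333·(0.272−0.427) + 0.435·(0.012−0.054) = -0.098.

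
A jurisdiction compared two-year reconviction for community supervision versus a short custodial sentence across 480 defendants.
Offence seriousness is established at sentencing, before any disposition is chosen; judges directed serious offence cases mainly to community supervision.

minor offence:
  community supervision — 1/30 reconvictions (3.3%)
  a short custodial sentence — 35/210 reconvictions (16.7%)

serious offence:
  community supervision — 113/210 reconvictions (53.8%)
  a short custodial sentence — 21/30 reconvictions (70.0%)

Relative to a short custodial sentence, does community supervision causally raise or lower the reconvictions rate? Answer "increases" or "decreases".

The stratified and pooled comparisons disagree (community supervision wins within each offence seriousness; a short custodial sentence wins overall), so the answer turns on the causal role of offence seriousness.
Here offence seriousness is a common cause — it drives both which disposition a case falls under and the outcome. The crude comparison mixes populations; the stratum-specific rates are the causally relevant ones.
Within each level — minor offence: 3.3% vs 16.7%; serious offence: 53.8% vs 70.0% — community supervision is lower every time.

decreases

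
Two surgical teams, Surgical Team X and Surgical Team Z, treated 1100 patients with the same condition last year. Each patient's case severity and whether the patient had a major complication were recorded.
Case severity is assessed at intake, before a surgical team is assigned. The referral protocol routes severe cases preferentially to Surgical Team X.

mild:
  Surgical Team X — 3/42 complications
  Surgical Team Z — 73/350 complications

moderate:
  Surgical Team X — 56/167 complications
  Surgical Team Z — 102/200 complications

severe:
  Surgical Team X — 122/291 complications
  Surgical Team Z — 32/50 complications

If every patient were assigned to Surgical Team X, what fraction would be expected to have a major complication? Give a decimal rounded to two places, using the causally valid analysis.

Within every case severity level Surgical Team X has the lower rate, yet pooled Surgical Team Z does — Simpson's reversal.
Here case severity is a common cause — it drives both which surgical team a case falls under and the outcome. The crude comparison mixes populations; the stratum-specific rates are the causally relevant ones.
Standardising Surgical Team X to the population case severity mix: 0.356·3/42 + 0.334·56/167 + 0.310·122/291 = 0.267.

0.27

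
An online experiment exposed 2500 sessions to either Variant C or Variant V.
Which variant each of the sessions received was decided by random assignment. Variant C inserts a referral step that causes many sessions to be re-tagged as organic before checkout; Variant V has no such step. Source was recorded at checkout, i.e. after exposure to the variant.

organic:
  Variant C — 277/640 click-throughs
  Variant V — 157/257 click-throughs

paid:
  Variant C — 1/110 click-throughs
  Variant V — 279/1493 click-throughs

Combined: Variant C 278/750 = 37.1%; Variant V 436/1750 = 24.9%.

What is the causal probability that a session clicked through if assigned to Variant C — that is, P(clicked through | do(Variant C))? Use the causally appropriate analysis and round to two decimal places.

Traffic source here is a post-treatment variable shaped by the variant; conditioning on it would introduce bias rather than remove it. The overall comparison is the causal one.
So P(outcome | do(Variant C)) is just the pooled rate for Variant C: 278/750 = 0.371.

0.37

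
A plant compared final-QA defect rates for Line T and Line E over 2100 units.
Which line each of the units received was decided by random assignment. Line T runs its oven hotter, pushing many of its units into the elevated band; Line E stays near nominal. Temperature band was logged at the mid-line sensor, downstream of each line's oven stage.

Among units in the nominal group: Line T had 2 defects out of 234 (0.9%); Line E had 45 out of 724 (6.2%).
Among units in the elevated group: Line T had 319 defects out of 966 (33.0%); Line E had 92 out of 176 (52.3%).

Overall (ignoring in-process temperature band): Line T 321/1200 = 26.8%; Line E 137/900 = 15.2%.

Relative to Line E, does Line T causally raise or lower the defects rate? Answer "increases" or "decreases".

In-process temperature band is downstream of the line. One should not condition on a consequence of treatment, so the overall rates are the right comparison.
Pooled: Line T 26.8% vs Line E 15.2%; Line E is lower overall.

increases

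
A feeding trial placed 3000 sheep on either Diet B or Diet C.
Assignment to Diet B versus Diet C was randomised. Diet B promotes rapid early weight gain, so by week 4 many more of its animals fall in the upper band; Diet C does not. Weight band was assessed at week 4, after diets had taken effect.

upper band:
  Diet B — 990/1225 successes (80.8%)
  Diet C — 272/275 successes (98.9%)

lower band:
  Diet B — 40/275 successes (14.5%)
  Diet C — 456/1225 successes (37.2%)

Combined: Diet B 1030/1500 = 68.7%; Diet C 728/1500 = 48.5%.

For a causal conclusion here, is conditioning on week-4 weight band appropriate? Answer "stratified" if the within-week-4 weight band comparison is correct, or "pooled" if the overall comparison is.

pooled

The week-4 weight band-specific comparison favours Diet C throughout, but the pooled figures favour Diet B. The question is whether to condition on week-4 weight band.
Week-4 weight band is downstream of the diet. One should not condition on a consequence of treatment, so the overall rates are the right comparison.
Pooled: Diet B 68.7% vs Diet C 48.5%; Diet B is higher overall.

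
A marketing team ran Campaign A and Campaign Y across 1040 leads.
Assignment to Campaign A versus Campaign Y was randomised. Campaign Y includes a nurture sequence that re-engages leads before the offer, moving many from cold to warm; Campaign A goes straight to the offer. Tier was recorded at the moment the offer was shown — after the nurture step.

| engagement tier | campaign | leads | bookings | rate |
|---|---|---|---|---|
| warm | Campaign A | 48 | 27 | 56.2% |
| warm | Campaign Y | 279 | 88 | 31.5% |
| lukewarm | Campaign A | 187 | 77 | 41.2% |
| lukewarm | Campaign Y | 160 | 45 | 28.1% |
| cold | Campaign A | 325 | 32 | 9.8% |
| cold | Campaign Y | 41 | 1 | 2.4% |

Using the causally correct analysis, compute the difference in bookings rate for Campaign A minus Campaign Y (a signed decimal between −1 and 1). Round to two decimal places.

-0.04

Within every engagement tier level Campaign A has the higher rate, yet pooled Campaign Y does — Simpson's reversal.
Because the campaign influences engagement tier, engagement tier is a post-treatment mediator, not a confounder. Stratifying on it would bias the estimate; the causal effect is the crude pooled difference.
The causal difference is the pooled difference: 0.243 − 0.279 = -0.036.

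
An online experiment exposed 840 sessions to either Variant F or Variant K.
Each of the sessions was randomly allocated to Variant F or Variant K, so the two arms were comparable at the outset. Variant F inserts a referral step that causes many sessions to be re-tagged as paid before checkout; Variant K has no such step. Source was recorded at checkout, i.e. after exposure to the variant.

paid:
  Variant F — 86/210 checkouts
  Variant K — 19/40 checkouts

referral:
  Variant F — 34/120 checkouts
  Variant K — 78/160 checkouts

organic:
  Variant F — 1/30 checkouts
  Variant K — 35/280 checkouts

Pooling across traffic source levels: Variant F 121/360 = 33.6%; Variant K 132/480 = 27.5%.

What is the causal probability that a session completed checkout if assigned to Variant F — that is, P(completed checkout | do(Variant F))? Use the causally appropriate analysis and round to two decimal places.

Variant K is higher inside every traffic source stratum but Variant F is higher in aggregate. Whether to stratify depends on how traffic source relates to the variant.
Because the variant influences traffic source, traffic source is a post-treatment mediator, not a confounder. Stratifying on it would bias the estimate; the causal effect is the crude pooled difference.
So P(outcome | do(Variant F)) is just the pooled rate for Variant F: 121/360 = 0.336.

0.34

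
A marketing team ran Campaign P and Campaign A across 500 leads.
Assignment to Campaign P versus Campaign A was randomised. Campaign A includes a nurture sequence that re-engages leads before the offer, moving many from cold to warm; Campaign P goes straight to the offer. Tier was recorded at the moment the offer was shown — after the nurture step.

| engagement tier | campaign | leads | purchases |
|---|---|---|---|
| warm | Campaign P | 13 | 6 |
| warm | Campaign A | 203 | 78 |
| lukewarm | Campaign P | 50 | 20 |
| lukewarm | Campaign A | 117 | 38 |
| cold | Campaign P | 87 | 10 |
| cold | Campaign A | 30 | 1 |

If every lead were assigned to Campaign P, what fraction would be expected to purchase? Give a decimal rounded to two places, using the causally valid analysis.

0.24

The engagement tier-specific comparison favours Campaign P throughout, but the pooled figures favour Campaign A. The question is whether to condition on engagement tier.
The distribution of engagement tier is itself part of what the campaign does — it is an intermediate outcome. Holding it fixed would remove that part of the effect; the total effect is the pooled difference.
So P(outcome | do(Campaign P)) is just the pooled rate for Campaign P: 36/150 = 0.240.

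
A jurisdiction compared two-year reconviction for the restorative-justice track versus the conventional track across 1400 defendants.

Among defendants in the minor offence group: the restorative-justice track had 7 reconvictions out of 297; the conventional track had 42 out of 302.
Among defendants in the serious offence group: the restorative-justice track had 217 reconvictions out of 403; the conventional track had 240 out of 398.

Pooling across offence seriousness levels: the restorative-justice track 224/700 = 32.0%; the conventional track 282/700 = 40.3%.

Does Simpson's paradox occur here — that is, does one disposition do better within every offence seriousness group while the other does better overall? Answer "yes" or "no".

no

Within each offence seriousness level (minor offence 2.4% vs 13.9%; serious offence 53.8% vs 60.3%), the restorative-justice track has the lower rate every time. Pooled: 32.0% vs 40.3% — the restorative-justice track has the lower rate overall. They agree.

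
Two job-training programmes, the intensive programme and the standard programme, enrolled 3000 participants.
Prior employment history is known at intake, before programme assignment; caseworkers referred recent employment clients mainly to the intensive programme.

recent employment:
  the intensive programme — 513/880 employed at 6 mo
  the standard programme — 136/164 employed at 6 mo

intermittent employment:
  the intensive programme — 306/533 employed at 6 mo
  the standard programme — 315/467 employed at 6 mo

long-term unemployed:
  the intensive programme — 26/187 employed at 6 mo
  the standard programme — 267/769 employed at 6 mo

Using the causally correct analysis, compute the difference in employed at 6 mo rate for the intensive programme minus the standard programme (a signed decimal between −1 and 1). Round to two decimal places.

The imbalance in prior employment history arose from how participants were allocated, not from anything the programme did; and prior employment history independently affects the outcome. The pooled gap is confounded — condition on prior employment history.
Adjusting over the population distribution of prior employment history: 0.348·(0.583−0.829) + 0.333·(0.574−0.675) + 0.319·(0.139−0.347) = -0.186.

-0.19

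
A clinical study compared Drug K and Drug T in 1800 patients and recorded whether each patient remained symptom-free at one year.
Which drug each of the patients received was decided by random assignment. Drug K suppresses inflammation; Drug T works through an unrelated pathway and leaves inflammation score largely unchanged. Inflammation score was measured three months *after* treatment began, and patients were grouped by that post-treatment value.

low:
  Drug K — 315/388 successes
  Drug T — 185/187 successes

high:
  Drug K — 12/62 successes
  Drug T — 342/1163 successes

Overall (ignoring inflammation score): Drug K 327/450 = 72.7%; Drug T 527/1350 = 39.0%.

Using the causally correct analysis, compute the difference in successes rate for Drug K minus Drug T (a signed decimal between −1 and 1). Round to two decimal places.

The inflammation score-specific comparison favours Drug T throughout, but the pooled figures favour Drug K. The question is whether to condition on inflammation score.
Because the drug influences inflammation score, inflammation score is a post-treatment mediator, not a confounder. Stratifying on it would bias the estimate; the causal effect is the crude pooled difference.
The causal difference is the pooled difference: 0.727 − 0.390 = +0.336.

+0.34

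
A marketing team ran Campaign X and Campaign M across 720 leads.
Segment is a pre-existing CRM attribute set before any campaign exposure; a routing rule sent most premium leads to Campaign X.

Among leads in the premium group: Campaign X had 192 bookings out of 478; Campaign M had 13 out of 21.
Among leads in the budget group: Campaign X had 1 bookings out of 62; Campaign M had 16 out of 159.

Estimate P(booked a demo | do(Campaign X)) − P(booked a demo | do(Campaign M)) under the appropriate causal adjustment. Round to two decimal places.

-0.18

Since customer segment is a pre-existing factor (not a product of the campaign) and it affects the outcome on its own, it is a confounder. The stratified rates, not the pooled rate, identify the causal effect.
Adjusting over the population distribution of customer segment: 0.693·(0.402−0.619) + 0.307·(0.016−0.101) = -0.177.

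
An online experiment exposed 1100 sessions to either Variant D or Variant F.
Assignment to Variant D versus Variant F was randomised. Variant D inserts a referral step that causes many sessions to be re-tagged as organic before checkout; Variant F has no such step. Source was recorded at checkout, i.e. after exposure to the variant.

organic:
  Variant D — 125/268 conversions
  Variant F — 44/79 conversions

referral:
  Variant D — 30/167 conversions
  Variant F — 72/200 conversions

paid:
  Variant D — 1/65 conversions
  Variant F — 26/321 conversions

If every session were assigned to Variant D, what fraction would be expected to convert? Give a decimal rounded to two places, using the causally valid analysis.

0.31

Within every traffic source level Variant F has the higher rate, yet pooled Variant D does — Simpson's reversal.
Stratifying would compare variants among sessions the variants themselves sorted into traffic source groups — a form of selection on an intermediate. The unconditioned pooled rates give the total causal effect.
So P(outcome | do(Variant D)) is just the pooled rate for Variant D: 156/500 = 0.312.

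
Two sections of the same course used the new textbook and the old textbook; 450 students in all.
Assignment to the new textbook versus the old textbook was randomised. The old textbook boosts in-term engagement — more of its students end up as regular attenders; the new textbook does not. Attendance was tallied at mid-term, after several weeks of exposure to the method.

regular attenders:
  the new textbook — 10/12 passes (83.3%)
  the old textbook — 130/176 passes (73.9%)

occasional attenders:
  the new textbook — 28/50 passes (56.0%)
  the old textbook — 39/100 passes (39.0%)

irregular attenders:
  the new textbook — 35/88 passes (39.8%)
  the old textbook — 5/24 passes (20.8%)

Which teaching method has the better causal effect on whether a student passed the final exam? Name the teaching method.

the old textbook

the new textbook is higher inside every mid-term attendance stratum but the old textbook is higher in aggregate. Whether to stratify depends on how mid-term attendance relates to the teaching method.
Mid-term attendance lies on the pathway teaching method → mid-term attendance → outcome, so adjusting for it blocks the indirect effect. For the total causal effect of teaching method, use the unadjusted pooled rates.
Pooled: the new textbook 48.7% vs the old textbook 58.0%; the old textbook is higher overall.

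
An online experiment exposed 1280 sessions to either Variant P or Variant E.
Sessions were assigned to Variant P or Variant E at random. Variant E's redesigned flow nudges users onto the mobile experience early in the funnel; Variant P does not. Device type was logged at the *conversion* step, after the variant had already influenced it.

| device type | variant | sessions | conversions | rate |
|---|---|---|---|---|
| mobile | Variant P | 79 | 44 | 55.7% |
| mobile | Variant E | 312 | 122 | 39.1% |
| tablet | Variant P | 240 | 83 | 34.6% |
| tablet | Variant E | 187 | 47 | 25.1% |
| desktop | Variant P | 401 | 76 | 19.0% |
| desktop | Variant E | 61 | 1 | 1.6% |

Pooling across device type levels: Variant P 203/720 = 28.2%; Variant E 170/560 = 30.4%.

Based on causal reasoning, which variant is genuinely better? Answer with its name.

Variant E

The stratified and pooled comparisons disagree (Variant P wins within each device type; Variant E wins overall), so the answer turns on the causal role of device type.
Device type is recorded after the variant and is itself shifted by it — it sits on the causal path from variant to outcome. Conditioning on a mediator would strip out part of the effect we want; the pooled comparison gives the total causal effect.
Pooled: Variant P 28.2% vs Variant E 30.4%; Variant E is higher overall.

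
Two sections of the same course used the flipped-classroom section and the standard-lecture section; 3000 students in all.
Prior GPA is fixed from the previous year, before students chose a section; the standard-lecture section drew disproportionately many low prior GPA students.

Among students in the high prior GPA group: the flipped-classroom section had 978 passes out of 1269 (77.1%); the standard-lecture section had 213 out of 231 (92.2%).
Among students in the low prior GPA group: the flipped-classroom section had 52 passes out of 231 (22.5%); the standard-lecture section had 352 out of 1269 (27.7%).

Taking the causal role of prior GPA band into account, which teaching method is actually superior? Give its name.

Within every prior GPA band level the standard-lecture section has the higher rate, yet pooled the flipped-classroom section does — Simpson's reversal.
Prior GPA band satisfies the back-door criterion: it is not a descendant of the teaching method, and it blocks the spurious path from teaching method to outcome. Adjusting for it (i.e., using the within-prior GPA band rates) gives the causal effect.
Within each level — high prior GPA: 77.1% vs 92.2%; low prior GPA: 22.5% vs 27.7% — the standard-lecture section is higher every time.

the standard-lecture section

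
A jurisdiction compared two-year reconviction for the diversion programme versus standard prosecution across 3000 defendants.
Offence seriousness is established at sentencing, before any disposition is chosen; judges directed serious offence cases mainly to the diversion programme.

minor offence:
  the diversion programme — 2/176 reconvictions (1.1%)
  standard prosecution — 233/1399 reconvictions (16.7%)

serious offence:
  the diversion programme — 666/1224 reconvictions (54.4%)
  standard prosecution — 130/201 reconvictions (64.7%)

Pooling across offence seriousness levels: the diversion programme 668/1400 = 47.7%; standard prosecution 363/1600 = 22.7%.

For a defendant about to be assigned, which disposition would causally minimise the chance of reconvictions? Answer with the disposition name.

the diversion programme

Since offence seriousness is a pre-existing factor (not a product of the disposition) and it affects the outcome on its own, it is a confounder. The stratified rates, not the pooled rate, identify the causal effect.
Within each level — minor offence: 1.1% vs 16.7%; serious offence: 54.4% vs 64.7% — the diversion programme is lower every time.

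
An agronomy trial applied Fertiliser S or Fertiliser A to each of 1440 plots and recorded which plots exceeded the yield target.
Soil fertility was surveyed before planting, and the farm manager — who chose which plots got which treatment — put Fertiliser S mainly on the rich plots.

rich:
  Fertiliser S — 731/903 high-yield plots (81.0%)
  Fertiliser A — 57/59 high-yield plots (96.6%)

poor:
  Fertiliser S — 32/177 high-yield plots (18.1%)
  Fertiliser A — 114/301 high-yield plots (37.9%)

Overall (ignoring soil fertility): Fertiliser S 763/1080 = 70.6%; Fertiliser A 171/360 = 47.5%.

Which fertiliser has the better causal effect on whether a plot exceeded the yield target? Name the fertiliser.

Fertiliser A

Fertiliser A is higher inside every soil fertility stratum but Fertiliser S is higher in aggregate. Whether to stratify depends on how soil fertility relates to the fertiliser.
Soil fertility differs across fertilisers for reasons unrelated to any effect of the fertiliser itself, and it separately predicts the outcome — a classic confounder. We must compare within soil fertility levels.
Within each level — rich: 81.0% vs 96.6%; poor: 18.1% vs 37.9% — Fertiliser A is higher every time.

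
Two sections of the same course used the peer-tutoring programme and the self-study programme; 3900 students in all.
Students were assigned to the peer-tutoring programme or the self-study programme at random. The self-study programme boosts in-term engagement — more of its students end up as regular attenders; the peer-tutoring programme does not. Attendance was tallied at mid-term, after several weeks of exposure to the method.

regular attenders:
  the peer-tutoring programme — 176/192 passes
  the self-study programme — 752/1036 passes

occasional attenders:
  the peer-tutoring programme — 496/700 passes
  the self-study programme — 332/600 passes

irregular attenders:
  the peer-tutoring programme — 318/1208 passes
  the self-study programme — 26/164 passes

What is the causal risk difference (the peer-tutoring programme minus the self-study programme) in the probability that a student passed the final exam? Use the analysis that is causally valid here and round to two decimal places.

-0.15

The mid-term attendance-specific comparison favours the peer-tutoring programme throughout, but the pooled figures favour the self-study programme. The question is whether to condition on mid-term attendance.
Because the teaching method influences mid-term attendance, mid-term attendance is a post-treatment mediator, not a confounder. Stratifying on it would bias the estimate; the causal effect is the crude pooled difference.
The causal difference is the pooled difference: 0.471 − 0.617 = -0.145.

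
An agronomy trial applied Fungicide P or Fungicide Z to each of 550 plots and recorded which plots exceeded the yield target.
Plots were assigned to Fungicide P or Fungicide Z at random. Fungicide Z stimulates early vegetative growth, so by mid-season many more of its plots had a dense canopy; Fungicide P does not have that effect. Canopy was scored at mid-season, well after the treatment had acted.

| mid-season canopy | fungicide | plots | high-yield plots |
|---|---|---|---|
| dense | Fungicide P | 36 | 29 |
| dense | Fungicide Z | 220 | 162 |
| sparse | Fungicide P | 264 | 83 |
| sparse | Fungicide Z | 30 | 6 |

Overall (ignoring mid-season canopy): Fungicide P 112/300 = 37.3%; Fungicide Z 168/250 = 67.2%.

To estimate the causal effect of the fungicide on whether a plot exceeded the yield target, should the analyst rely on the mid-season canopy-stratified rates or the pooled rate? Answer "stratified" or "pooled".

pooled

Stratifying would compare fungicides among plots the fungicides themselves sorted into mid-season canopy groups — a form of selection on an intermediate. The unconditioned pooled rates give the total causal effect.
Pooled: Fungicide P 37.3% vs Fungicide Z 67.2%; Fungicide Z is higher overall.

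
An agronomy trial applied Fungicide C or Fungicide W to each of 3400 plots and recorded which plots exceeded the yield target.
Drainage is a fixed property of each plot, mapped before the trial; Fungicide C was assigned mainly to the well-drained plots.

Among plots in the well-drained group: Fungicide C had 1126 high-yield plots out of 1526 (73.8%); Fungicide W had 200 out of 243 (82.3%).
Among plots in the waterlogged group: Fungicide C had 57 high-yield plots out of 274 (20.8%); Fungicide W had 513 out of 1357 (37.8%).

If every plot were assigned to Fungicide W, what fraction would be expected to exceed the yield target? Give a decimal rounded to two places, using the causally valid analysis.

The stratified and pooled comparisons disagree (Fungicide W wins within each field drainage; Fungicide C wins overall), so the answer turns on the causal role of field drainage.
Since field drainage is a pre-existing factor (not a product of the fungicide) and it affects the outcome on its own, it is a confounder. The stratified rates, not the pooled rate, identify the causal effect.
Standardising Fungicide W to the population field drainage mix: 0.520·200/243 + 0.480·513/1357 = 0.610.

0.61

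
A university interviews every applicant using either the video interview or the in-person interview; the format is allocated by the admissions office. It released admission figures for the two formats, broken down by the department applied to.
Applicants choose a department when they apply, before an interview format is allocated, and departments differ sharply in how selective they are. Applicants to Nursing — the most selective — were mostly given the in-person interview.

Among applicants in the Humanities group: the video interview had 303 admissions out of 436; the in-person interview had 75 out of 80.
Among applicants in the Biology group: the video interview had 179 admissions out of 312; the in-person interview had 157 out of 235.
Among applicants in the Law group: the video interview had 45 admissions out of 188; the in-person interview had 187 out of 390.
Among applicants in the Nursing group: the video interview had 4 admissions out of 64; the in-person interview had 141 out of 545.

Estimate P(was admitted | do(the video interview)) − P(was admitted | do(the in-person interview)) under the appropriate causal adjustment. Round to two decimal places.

-0.19

the in-person interview is higher inside every department stratum but the video interview is higher in aggregate. Whether to stratify depends on how department relates to the interview format.
Department satisfies the back-door criterion: it is not a descendant of the interview format, and it blocks the spurious path from interview format to outcome. Adjusting for it (i.e., using the within-department rates) gives the causal effect.
Adjusting over the population distribution of department: 0.229·(0.695−0.938) + 0.243·(0.574−0.668) + 0.257·(0.239−0.479) + 0.271·(0.062−0.259) = -0.193.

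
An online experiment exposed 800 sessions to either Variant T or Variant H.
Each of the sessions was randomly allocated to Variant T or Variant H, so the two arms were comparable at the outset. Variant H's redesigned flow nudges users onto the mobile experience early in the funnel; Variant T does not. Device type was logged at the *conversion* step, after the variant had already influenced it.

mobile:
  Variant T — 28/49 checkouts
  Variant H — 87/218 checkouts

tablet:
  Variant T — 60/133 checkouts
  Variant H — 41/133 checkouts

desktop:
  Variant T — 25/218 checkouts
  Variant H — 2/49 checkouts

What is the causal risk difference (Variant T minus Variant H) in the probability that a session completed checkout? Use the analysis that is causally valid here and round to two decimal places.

-0.04

Because the variant influences device type, device type is a post-treatment mediator, not a confounder. Stratifying on it would bias the estimate; the causal effect is the crude pooled difference.
The causal difference is the pooled difference: 0.282 − 0.325 = -0.043.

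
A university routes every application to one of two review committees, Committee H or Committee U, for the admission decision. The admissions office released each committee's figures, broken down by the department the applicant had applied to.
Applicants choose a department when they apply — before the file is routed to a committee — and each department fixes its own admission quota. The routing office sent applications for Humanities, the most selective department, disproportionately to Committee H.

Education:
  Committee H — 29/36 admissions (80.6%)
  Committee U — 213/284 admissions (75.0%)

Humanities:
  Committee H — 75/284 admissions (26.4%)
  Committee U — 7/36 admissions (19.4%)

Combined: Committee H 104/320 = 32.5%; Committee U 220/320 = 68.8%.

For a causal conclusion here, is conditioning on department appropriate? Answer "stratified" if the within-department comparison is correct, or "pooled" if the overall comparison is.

stratified

The department-specific comparison favours Committee H throughout, but the pooled figures favour Committee U. The question is whether to condition on department.
Department differs across review committees for reasons unrelated to any effect of the review committee itself, and it separately predicts the outcome — a classic confounder. We must compare within department levels.
Within each level — Education: 80.6% vs 75.0%; Humanities: 26.4% vs 19.4% — Committee H is higher every time.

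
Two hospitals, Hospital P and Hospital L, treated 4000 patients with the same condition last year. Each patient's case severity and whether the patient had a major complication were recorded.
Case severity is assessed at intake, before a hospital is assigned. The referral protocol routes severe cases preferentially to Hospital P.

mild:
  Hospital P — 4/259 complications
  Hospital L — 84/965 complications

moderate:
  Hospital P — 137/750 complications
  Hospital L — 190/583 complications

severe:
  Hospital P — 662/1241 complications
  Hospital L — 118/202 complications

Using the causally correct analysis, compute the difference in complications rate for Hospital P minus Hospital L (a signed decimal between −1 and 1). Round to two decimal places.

The stratified and pooled comparisons disagree (Hospital P wins within each case severity; Hospital L wins overall), so the answer turns on the causal role of case severity.
Since case severity is a pre-existing factor (not a product of the hospital) and it affects the outcome on its own, it is a confounder. The stratified rates, not the pooled rate, identify the causal effect.
Adjusting over the population distribution of case severity: 0.306·(0.015−0.087) + 0.333·(0.183−0.326) + 0.361·(0.533−0.584) = -0.088.

-0.09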